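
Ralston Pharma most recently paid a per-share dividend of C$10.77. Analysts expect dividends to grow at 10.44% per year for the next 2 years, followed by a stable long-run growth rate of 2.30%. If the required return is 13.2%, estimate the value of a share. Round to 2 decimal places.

C$116.97

Two-stage DDM. Project D₁…D_2 at 0.1044, terminal growth 0.023, discount at r = 0.132.
D_1 = 11.8944
D_2 = 13.1362
Terminal value at t=2: TV = D_3/(r−g) = 13.4383/(0.132−0.023) = 123.2871
P₀ = 11.8944/(1+0.132)^1 + 13.1362/(1+0.132)^2 + 123.2871/(1+0.132)^2 = 116.9696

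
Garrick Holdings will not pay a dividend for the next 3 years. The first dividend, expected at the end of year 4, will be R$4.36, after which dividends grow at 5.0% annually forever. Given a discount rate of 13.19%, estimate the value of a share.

R$36.71

Deferred-dividend DDM. At t=3 the remaining stream is a growing perpetuity with first payment D_4 = 4.36.
V_3 = D_4/(r−g) = 4.36/(0.1319−0.05) = 53.2357
P₀ = V_3/(1+r)^3 = 53.2357/(1+0.1319)^3 = 36.7095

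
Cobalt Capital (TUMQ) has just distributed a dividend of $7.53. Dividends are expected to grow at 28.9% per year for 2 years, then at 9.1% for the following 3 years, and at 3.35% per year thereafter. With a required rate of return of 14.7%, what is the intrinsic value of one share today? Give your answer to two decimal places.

$118.33

Three-stage DDM. Project D₁…D_5; terminal Gordon value at t=5 with g = 0.0335; discount at r = 0.147.
D_1 = 9.7062
D_2 = 12.5113
D_3 = 13.6498
D_4 = 14.8919
D_5 = 16.2471
TV_5 = 16.7913/(0.147−0.0335) = 147.9414
P₀ = Σ Dₜ/(1+r)ᵗ + TV_5/(1+r)^5 = 118.3254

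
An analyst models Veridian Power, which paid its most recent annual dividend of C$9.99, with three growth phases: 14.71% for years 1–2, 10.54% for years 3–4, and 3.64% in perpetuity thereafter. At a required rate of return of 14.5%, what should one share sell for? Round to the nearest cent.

Three-stage DDM. Project D₁…D_4; terminal Gordon value at t=4 with g = 0.0364; discount at r = 0.145.
D_1 = 11.4595
D_2 = 13.1452
D_3 = 14.5307
D_4 = 16.0623
TV_4 = 16.6469/(0.145−0.0364) = 153.2867
P₀ = Σ Dₜ/(1+r)ᵗ + TV_4/(1+r)^4 = 128.2431

C$128.24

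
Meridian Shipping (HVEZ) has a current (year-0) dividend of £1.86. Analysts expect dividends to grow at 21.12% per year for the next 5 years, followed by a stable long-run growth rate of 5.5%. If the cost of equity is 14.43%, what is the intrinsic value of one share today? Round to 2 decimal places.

£40.26

Two-stage DDM. Project D₁…D_5 at 0.2112, terminal growth 0.055, discount at r = 0.1443.
D_1 = 2.2528
D_2 = 2.7286
D_3 = 3.3049
D_4 = 4.0029
D_5 = 4.8483
Terminal value at t=5: TV = D_6/(r−g) = 5.1150/(0.1443−0.055) = 57.2787
P₀ = 2.2528/(1+0.1443)^1 + 2.7286/(1+0.1443)^2 + 3.3049/(1+0.1443)^3 + 4.0029/(1+0.1443)^4 + 4.8483/(1+0.1443)^5 + 57.2787/(1+0.1443)^5 = 40.2580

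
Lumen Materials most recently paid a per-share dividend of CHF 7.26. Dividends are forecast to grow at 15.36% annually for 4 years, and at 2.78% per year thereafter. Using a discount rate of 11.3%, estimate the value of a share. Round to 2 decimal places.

CHF 132.86

Two-stage DDM. Project D₁…D_4 at 0.1536, terminal growth 0.0278, discount at r = 0.113.
D_1 = 8.3751
D_2 = 9.6616
D_3 = 11.1456
D_4 = 12.8575
Terminal value at t=4: TV = D_5/(r−g) = 13.2150/(0.113−0.0278) = 155.1053
P₀ = 8.3751/(1+0.113)^1 + 9.6616/(1+0.113)^2 + 11.1456/(1+0.113)^3 + 12.8575/(1+0.113)^4 + 155.1053/(1+0.113)^4 = 132.8622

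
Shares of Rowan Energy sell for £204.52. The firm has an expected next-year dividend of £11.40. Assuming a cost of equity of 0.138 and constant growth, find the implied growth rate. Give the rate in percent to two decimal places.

From P₀ = D₁/(r − g), the implied growth is g = r − D₁/P₀.
g = 0.138 − 11.40/204.52 = 0.138 − 0.05574 = 0.08226

8.23%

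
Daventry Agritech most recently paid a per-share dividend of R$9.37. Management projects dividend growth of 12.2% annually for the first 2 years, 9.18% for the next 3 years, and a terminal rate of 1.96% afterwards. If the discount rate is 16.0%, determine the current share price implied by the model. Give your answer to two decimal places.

Three-stage DDM. Project D₁…D_5; terminal Gordon value at t=5 with g = 0.0196; discount at r = 0.16.
D_1 = 10.5131
D_2 = 11.7957
D_3 = 12.8786
D_4 = 14.0608
D_5 = 15.3516
TV_5 = 15.6525/(0.16−0.0196) = 111.4852
P₀ = Σ Dₜ/(1+r)ᵗ + TV_5/(1+r)^5 = 94.2343

R$94.23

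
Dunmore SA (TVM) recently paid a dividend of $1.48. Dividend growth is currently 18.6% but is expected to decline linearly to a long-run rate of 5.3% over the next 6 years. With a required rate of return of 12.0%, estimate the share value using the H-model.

H-model: P₀ = D₀[(1+g_L) + H(g_S−g_L)]/(r−g_L), with H = 6/2 = 3.
P₀ = 1.48 × [(1+0.053) + 3×(0.186−0.053)] / (0.12−0.053)
   = 1.48 × 1.4520 / 0.067 = 32.0740

$32.07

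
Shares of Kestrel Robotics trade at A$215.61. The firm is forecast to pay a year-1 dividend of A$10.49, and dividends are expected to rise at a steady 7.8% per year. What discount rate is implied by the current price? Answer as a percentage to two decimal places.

Rearranging the constant-growth DDM: r = D₁/P₀ + g.
r = 10.4900 / 215.61 + 0.078 = 0.04865 + 0.078 = 0.12665

12.67%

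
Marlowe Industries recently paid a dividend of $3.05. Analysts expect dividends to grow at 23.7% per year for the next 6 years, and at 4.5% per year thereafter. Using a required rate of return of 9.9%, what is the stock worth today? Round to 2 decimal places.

Two-stage DDM. Project D₁…D_6 at 0.237, terminal growth 0.045, discount at r = 0.099.
D_1 = 3.7729
D_2 = 4.6670
D_3 = 5.7731
D_4 = 7.1413
D_5 = 8.8338
D_6 = 10.9274
Terminal value at t=6: TV = D_7/(r−g) = 11.4192/(0.099−0.045) = 211.4660
P₀ = 3.7729/(1+0.099)^1 + 4.6670/(1+0.099)^2 + 5.7731/(1+0.099)^3 + 7.1413/(1+0.099)^4 + 8.8338/(1+0.099)^5 + 10.9274/(1+0.099)^6 + 211.4660/(1+0.099)^6 = 148.2740

$148.27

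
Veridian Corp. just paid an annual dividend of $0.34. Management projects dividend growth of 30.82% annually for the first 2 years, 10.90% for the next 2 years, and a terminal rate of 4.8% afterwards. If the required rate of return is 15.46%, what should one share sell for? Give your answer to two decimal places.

$5.60

Three-stage DDM. Project D₁…D_4; terminal Gordon value at t=4 with g = 0.048; discount at r = 0.1546.
D_1 = 0.4448
D_2 = 0.5819
D_3 = 0.6453
D_4 = 0.7156
TV_4 = 0.7500/(0.1546−0.048) = 7.0355
P₀ = Σ Dₜ/(1+r)ᵗ + TV_4/(1+r)^4 = 5.6025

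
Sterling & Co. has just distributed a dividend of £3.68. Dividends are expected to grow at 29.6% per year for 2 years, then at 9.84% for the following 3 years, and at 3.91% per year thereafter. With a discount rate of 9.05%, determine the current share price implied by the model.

£132.77

Three-stage DDM. Project D₁…D_5; terminal Gordon value at t=5 with g = 0.0391; discount at r = 0.0905.
D_1 = 4.7693
D_2 = 6.1810
D_3 = 6.7892
D_4 = 7.4573
D_5 = 8.1910
TV_5 = 8.5113/(0.0905−0.0391) = 165.5898
P₀ = Σ Dₜ/(1+r)ᵗ + TV_5/(1+r)^5 = 132.7666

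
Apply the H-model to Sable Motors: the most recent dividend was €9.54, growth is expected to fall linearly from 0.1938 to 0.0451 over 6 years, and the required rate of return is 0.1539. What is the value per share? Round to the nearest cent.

H-model: P₀ = D₀[(1+g_L) + H(g_S−g_L)]/(r−g_L), with H = 6/2 = 3.
P₀ = 9.54 × [(1+0.0451) + 3×(0.1938−0.0451)] / (0.1539−0.0451)
   = 9.54 × 1.4912 / 0.1088 = 130.7541

€130.75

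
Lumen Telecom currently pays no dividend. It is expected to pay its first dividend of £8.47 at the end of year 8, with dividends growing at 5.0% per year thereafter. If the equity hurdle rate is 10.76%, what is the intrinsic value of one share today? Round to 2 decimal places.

£71.91

Deferred-dividend DDM. At t=7 the remaining stream is a growing perpetuity with first payment D_8 = 8.47.
V_7 = D_8/(r−g) = 8.47/(0.1076−0.05) = 147.0486
P₀ = V_7/(1+r)^7 = 147.0486/(1+0.1076)^7 = 71.9085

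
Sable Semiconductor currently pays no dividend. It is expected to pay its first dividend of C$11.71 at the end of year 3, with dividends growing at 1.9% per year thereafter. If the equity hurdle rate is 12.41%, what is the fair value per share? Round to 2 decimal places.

Deferred-dividend DDM. At t=2 the remaining stream is a growing perpetuity with first payment D_3 = 11.71.
V_2 = D_3/(r−g) = 11.71/(0.1241−0.019) = 111.4177
P₀ = V_2/(1+r)^2 = 111.4177/(1+0.1241)^2 = 88.1748

C$88.17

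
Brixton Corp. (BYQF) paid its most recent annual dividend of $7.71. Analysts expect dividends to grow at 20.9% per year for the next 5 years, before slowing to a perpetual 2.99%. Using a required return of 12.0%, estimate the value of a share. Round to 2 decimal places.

Two-stage DDM. Project D₁…D_5 at 0.209, terminal growth 0.0299, discount at r = 0.12.
D_1 = 9.3214
D_2 = 11.2696
D_3 = 13.6249
D_4 = 16.4725
D_5 = 19.9153
Terminal value at t=5: TV = D_6/(r−g) = 20.5107/(0.12−0.0299) = 227.6440
P₀ = 9.3214/(1+0.12)^1 + 11.2696/(1+0.12)^2 + 13.6249/(1+0.12)^3 + 16.4725/(1+0.12)^4 + 19.9153/(1+0.12)^5 + 227.6440/(1+0.12)^5 = 177.9450

$177.94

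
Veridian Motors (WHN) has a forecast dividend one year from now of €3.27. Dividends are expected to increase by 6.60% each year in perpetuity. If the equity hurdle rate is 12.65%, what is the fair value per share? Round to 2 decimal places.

€54.05

Gordon growth model: P₀ = D₁/(r − g), with D₁ = 3.27 given directly.
P₀ = 3.2700 / (0.1265 − 0.066) = 3.2700 / 0.0605 = 54.0496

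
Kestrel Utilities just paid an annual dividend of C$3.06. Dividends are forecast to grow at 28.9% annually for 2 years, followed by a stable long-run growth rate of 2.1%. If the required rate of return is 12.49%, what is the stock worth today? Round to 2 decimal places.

C$47.01

Two-stage DDM. Project D₁…D_2 at 0.289, terminal growth 0.021, discount at r = 0.1249.
D_1 = 3.9443
D_2 = 5.0843
Terminal value at t=2: TV = D_3/(r−g) = 5.1910/(0.1249−0.021) = 49.9617
P₀ = 3.9443/(1+0.1249)^1 + 5.0843/(1+0.1249)^2 + 49.9617/(1+0.1249)^2 = 47.0072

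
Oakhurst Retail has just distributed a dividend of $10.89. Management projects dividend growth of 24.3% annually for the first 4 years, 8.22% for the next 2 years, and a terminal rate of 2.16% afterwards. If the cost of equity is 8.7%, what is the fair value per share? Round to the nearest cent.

Three-stage DDM. Project D₁…D_6; terminal Gordon value at t=6 with g = 0.0216; discount at r = 0.087.
D_1 = 13.5363
D_2 = 16.8256
D_3 = 20.9142
D_4 = 25.9964
D_5 = 28.1333
D_6 = 30.4458
TV_6 = 31.1034/(0.087−0.0216) = 475.5877
P₀ = Σ Dₜ/(1+r)ᵗ + TV_6/(1+r)^6 = 386.8979

$386.90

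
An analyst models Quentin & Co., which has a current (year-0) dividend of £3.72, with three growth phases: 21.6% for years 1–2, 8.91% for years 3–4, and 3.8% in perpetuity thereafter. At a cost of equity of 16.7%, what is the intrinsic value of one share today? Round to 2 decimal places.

£43.51

Three-stage DDM. Project D₁…D_4; terminal Gordon value at t=4 with g = 0.038; discount at r = 0.167.
D_1 = 4.5235
D_2 = 5.5006
D_3 = 5.9907
D_4 = 6.5245
TV_4 = 6.7724/(0.167−0.038) = 52.4993
P₀ = Σ Dₜ/(1+r)ᵗ + TV_4/(1+r)^4 = 43.5076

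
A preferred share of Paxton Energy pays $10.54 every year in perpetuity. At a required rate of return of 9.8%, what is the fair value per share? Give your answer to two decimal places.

Zero-growth DDM (perpetuity): P₀ = D/r = 10.54 / 0.098 = 107.5510

$107.55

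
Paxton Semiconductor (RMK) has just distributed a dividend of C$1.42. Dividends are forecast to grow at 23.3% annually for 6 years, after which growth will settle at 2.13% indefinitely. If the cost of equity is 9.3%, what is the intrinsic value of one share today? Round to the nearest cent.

Two-stage DDM. Project D₁…D_6 at 0.233, terminal growth 0.0213, discount at r = 0.093.
D_1 = 1.7509
D_2 = 2.1588
D_3 = 2.6618
D_4 = 3.2820
D_5 = 4.0467
D_6 = 4.9896
Terminal value at t=6: TV = D_7/(r−g) = 5.0959/(0.093−0.0213) = 71.0724
P₀ = 1.7509/(1+0.093)^1 + 2.1588/(1+0.093)^2 + 2.6618/(1+0.093)^3 + 3.2820/(1+0.093)^4 + 4.0467/(1+0.093)^5 + 4.9896/(1+0.093)^6 + 71.0724/(1+0.093)^6 = 54.9528

C$54.95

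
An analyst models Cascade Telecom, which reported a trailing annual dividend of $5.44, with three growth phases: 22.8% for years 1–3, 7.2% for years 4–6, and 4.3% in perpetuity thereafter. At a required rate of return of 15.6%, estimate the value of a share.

Three-stage DDM. Project D₁…D_6; terminal Gordon value at t=6 with g = 0.043; discount at r = 0.156.
D_1 = 6.6803
D_2 = 8.2034
D_3 = 10.0738
D_4 = 10.7991
D_5 = 11.5767
D_6 = 12.4102
TV_6 = 12.9438/(0.156−0.043) = 114.5471
P₀ = Σ Dₜ/(1+r)ᵗ + TV_6/(1+r)^6 = 83.2936

$83.29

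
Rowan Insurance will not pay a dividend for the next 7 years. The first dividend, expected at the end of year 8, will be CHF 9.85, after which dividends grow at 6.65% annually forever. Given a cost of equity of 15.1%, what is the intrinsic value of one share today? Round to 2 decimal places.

Deferred-dividend DDM. At t=7 the remaining stream is a growing perpetuity with first payment D_8 = 9.85.
V_7 = D_8/(r−g) = 9.85/(0.151−0.0665) = 116.5680
P₀ = V_7/(1+r)^7 = 116.5680/(1+0.151)^7 = 43.5564

CHF 43.56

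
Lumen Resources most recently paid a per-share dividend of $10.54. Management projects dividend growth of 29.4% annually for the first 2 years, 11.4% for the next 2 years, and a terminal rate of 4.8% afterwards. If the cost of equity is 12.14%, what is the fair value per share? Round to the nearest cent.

Three-stage DDM. Project D₁…D_4; terminal Gordon value at t=4 with g = 0.048; discount at r = 0.1214.
D_1 = 13.6388
D_2 = 17.6486
D_3 = 19.6605
D_4 = 21.9018
TV_4 = 22.9531/(0.1214−0.048) = 312.7122
P₀ = Σ Dₜ/(1+r)ᵗ + TV_4/(1+r)^4 = 251.7313

$251.73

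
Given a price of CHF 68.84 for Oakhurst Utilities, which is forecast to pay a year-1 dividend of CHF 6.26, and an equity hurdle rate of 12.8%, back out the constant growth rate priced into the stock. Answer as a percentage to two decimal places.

From P₀ = D₁/(r − g), the implied growth is g = r − D₁/P₀.
g = 0.128 − 6.26/68.84 = 0.128 − 0.09094 = 0.03706

3.71%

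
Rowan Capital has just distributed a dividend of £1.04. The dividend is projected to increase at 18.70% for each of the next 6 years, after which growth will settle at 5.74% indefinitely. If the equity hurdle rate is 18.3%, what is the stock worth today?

£15.25

Two-stage DDM. Project D₁…D_6 at 0.187, terminal growth 0.0574, discount at r = 0.183.
D_1 = 1.2345
D_2 = 1.4653
D_3 = 1.7393
D_4 = 2.0646
D_5 = 2.4507
D_6 = 2.9090
Terminal value at t=6: TV = D_7/(r−g) = 3.0759/(0.183−0.0574) = 24.4899
P₀ = 1.2345/(1+0.183)^1 + 1.4653/(1+0.183)^2 + 1.7393/(1+0.183)^3 + 2.0646/(1+0.183)^4 + 2.4507/(1+0.183)^5 + 2.9090/(1+0.183)^6 + 24.4899/(1+0.183)^6 = 15.2489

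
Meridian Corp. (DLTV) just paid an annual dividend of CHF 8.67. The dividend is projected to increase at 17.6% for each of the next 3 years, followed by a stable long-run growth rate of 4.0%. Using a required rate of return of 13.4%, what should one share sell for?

CHF 134.97

Two-stage DDM. Project D₁…D_3 at 0.176, terminal growth 0.04, discount at r = 0.134.
D_1 = 10.1959
D_2 = 11.9904
D_3 = 14.1007
Terminal value at t=3: TV = D_4/(r−g) = 14.6647/(0.134−0.04) = 156.0079
P₀ = 10.1959/(1+0.134)^1 + 11.9904/(1+0.134)^2 + 14.1007/(1+0.134)^3 + 156.0079/(1+0.134)^3 = 134.9659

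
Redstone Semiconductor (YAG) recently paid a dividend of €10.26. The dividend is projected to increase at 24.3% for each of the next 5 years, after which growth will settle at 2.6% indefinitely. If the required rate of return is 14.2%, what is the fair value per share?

Two-stage DDM. Project D₁…D_5 at 0.243, terminal growth 0.026, discount at r = 0.142.
D_1 = 12.7532
D_2 = 15.8522
D_3 = 19.7043
D_4 = 24.4924
D_5 = 30.4441
Terminal value at t=5: TV = D_6/(r−g) = 31.2356/(0.142−0.026) = 269.2727
P₀ = 12.7532/(1+0.142)^1 + 15.8522/(1+0.142)^2 + 19.7043/(1+0.142)^3 + 24.4924/(1+0.142)^4 + 30.4441/(1+0.142)^5 + 269.2727/(1+0.142)^5 = 205.2579

€205.26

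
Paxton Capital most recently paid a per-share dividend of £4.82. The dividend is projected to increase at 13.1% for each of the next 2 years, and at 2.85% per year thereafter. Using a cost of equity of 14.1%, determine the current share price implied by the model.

Two-stage DDM. Project D₁…D_2 at 0.131, terminal growth 0.0285, discount at r = 0.141.
D_1 = 5.4514
D_2 = 6.1656
Terminal value at t=2: TV = D_3/(r−g) = 6.3413/(0.141−0.0285) = 56.3669
P₀ = 5.4514/(1+0.141)^1 + 6.1656/(1+0.141)^2 + 56.3669/(1+0.141)^2 = 52.8101

£52.81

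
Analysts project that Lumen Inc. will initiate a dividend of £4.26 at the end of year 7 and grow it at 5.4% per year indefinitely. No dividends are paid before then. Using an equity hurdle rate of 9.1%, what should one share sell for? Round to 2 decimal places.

£68.27

Deferred-dividend DDM. At t=6 the remaining stream is a growing perpetuity with first payment D_7 = 4.26.
V_6 = D_7/(r−g) = 4.26/(0.091−0.054) = 115.1351
P₀ = V_6/(1+r)^6 = 115.1351/(1+0.091)^6 = 68.2746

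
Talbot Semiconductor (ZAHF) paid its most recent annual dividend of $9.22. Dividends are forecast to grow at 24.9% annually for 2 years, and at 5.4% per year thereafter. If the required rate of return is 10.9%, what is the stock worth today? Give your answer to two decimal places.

Two-stage DDM. Project D₁…D_2 at 0.249, terminal growth 0.054, discount at r = 0.109.
D_1 = 11.5158
D_2 = 14.3832
Terminal value at t=2: TV = D_3/(r−g) = 15.1599/(0.109−0.054) = 275.6346
P₀ = 11.5158/(1+0.109)^1 + 14.3832/(1+0.109)^2 + 275.6346/(1+0.109)^2 = 246.1936

$246.19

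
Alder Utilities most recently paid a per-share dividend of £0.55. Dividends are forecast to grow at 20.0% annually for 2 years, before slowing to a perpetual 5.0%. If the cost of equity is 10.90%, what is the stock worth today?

£12.70

Two-stage DDM. Project D₁…D_2 at 0.2, terminal growth 0.05, discount at r = 0.109.
D_1 = 0.6600
D_2 = 0.7920
Terminal value at t=2: TV = D_3/(r−g) = 0.8316/(0.109−0.05) = 14.0949
P₀ = 0.6600/(1+0.109)^1 + 0.7920/(1+0.109)^2 + 14.0949/(1+0.109)^2 = 12.6995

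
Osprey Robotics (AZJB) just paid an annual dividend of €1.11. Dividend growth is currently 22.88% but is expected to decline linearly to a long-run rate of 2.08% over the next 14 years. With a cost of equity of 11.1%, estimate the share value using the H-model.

€30.48

H-model: P₀ = D₀[(1+g_L) + H(g_S−g_L)]/(r−g_L), with H = 14/2 = 7.
P₀ = 1.11 × [(1+0.0208) + 7×(0.2288−0.0208)] / (0.111−0.0208)
   = 1.11 × 2.4768 / 0.0902 = 30.4795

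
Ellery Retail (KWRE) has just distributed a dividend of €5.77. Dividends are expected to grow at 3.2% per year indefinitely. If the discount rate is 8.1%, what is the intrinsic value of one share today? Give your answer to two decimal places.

Gordon growth model: P₀ = D₁/(r − g). D₁ = 5.77 × (1 + 0.032) = 5.9546.
P₀ = 5.9546 / (0.081 − 0.032) = 5.9546 / 0.049 = 121.5233

€121.52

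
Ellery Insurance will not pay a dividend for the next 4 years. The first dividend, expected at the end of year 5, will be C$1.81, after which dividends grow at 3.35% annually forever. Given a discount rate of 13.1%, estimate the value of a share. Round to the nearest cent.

C$11.35

Deferred-dividend DDM. At t=4 the remaining stream is a growing perpetuity with first payment D_5 = 1.81.
V_4 = D_5/(r−g) = 1.81/(0.131−0.0335) = 18.5641
P₀ = V_4/(1+r)^4 = 18.5641/(1+0.131)^4 = 11.3455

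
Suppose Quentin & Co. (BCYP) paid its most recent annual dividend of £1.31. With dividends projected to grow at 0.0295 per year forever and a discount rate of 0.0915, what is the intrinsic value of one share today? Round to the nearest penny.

Gordon growth model: P₀ = D₁/(r − g). D₁ = 1.31 × (1 + 0.0295) = 1.3486.
P₀ = 1.3486 / (0.0915 − 0.0295) = 1.3486 / 0.062 = 21.7523

£21.75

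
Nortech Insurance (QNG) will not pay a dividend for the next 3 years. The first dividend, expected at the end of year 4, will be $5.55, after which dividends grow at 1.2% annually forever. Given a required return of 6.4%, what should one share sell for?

$88.61

Deferred-dividend DDM. At t=3 the remaining stream is a growing perpetuity with first payment D_4 = 5.55.
V_3 = D_4/(r−g) = 5.55/(0.064−0.012) = 106.7308
P₀ = V_3/(1+r)^3 = 106.7308/(1+0.064)^3 = 88.6063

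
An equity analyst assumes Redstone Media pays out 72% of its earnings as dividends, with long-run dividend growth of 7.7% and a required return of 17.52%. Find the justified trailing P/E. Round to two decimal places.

7.90

Justified trailing P/E = b(1+g)/(r−g) = 0.72×(1+0.077)/(0.1752−0.077) = 7.8965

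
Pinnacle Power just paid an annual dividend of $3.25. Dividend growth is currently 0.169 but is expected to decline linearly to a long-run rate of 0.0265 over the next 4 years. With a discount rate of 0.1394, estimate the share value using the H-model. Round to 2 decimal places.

$37.75

H-model: P₀ = D₀[(1+g_L) + H(g_S−g_L)]/(r−g_L), with H = 4/2 = 2.
P₀ = 3.25 × [(1+0.0265) + 2×(0.169−0.0265)] / (0.1394−0.0265)
   = 3.25 × 1.3115 / 0.1129 = 37.7535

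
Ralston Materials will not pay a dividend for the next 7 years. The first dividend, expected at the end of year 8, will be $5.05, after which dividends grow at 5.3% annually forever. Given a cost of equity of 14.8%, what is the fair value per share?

Deferred-dividend DDM. At t=7 the remaining stream is a growing perpetuity with first payment D_8 = 5.05.
V_7 = D_8/(r−g) = 5.05/(0.148−0.053) = 53.1579
P₀ = V_7/(1+r)^7 = 53.1579/(1+0.148)^7 = 20.2290

$20.23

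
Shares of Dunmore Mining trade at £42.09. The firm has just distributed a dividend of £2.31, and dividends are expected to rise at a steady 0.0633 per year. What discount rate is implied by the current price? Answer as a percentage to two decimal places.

Rearranging the constant-growth DDM: r = D₁/P₀ + g.
D₁ = 2.31 × (1 + 0.0633) = 2.4562.
r = 2.4562 / 42.09 + 0.0633 = 0.05836 + 0.0633 = 0.12166

12.17%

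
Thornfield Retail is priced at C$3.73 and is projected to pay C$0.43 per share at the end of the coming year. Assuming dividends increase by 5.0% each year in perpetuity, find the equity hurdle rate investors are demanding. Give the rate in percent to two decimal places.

Rearranging the constant-growth DDM: r = D₁/P₀ + g.
r = 0.4300 / 3.73 + 0.05 = 0.11528 + 0.05 = 0.16528

16.53%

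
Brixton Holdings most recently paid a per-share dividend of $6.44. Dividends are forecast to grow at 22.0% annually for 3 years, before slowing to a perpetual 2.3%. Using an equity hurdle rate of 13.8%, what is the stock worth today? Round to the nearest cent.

Two-stage DDM. Project D₁…D_3 at 0.22, terminal growth 0.023, discount at r = 0.138.
D_1 = 7.8568
D_2 = 9.5853
D_3 = 11.6941
Terminal value at t=3: TV = D_4/(r−g) = 11.9630/(0.138−0.023) = 104.0263
P₀ = 7.8568/(1+0.138)^1 + 9.5853/(1+0.138)^2 + 11.6941/(1+0.138)^3 + 104.0263/(1+0.138)^3 = 92.8261

$92.83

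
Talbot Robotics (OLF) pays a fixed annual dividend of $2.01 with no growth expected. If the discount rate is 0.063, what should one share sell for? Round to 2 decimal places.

Zero-growth DDM (perpetuity): P₀ = D/r = 2.01 / 0.063 = 31.9048

$31.90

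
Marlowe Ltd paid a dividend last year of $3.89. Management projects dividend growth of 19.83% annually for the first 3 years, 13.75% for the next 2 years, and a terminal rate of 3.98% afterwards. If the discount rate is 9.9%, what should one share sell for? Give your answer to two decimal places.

Three-stage DDM. Project D₁…D_5; terminal Gordon value at t=5 with g = 0.0398; discount at r = 0.099.
D_1 = 4.6614
D_2 = 5.5857
D_3 = 6.6934
D_4 = 7.6137
D_5 = 8.6606
TV_5 = 9.0053/(0.099−0.0398) = 152.1168
P₀ = Σ Dₜ/(1+r)ᵗ + TV_5/(1+r)^5 = 119.4132

$119.41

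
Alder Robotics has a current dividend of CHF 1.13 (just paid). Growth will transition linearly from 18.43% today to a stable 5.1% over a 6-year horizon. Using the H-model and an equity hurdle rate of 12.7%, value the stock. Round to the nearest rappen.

CHF 21.57

H-model: P₀ = D₀[(1+g_L) + H(g_S−g_L)]/(r−g_L), with H = 6/2 = 3.
P₀ = 1.13 × [(1+0.051) + 3×(0.1843−0.051)] / (0.127−0.051)
   = 1.13 × 1.4509 / 0.076 = 21.5726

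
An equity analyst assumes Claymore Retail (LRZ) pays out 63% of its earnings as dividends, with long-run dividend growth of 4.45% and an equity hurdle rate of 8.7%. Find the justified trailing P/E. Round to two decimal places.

15.48

Justified trailing P/E = b(1+g)/(r−g) = 0.63×(1+0.0445)/(0.087−0.0445) = 15.4832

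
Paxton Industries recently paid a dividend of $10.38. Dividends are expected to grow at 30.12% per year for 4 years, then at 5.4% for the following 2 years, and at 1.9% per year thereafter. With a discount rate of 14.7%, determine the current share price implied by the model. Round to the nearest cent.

$203.36

Three-stage DDM. Project D₁…D_6; terminal Gordon value at t=6 with g = 0.019; discount at r = 0.147.
D_1 = 13.5065
D_2 = 17.5746
D_3 = 22.8681
D_4 = 29.7559
D_5 = 31.3628
D_6 = 33.0563
TV_6 = 33.6844/(0.147−0.019) = 263.1595
P₀ = Σ Dₜ/(1+r)ᵗ + TV_6/(1+r)^6 = 203.3631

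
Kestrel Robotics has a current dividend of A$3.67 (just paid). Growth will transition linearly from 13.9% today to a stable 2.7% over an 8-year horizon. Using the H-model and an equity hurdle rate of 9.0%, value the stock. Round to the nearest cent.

A$85.92

H-model: P₀ = D₀[(1+g_L) + H(g_S−g_L)]/(r−g_L), with H = 8/2 = 4.
P₀ = 3.67 × [(1+0.027) + 4×(0.139−0.027)] / (0.09−0.027)
   = 3.67 × 1.4750 / 0.063 = 85.9246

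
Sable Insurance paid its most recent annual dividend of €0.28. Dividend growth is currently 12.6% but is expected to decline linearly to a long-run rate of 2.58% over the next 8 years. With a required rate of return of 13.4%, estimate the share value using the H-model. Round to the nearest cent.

H-model: P₀ = D₀[(1+g_L) + H(g_S−g_L)]/(r−g_L), with H = 8/2 = 4.
P₀ = 0.28 × [(1+0.0258) + 4×(0.126−0.0258)] / (0.134−0.0258)
   = 0.28 × 1.4266 / 0.1082 = 3.6918

€3.69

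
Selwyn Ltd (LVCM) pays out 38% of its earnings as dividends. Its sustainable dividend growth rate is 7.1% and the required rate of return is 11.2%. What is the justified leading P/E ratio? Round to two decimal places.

Justified leading P/E = b/(r−g) = 0.38/(0.112−0.071) = 9.2683

9.27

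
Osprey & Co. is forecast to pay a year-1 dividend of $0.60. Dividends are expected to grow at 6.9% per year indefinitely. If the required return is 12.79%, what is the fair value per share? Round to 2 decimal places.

Gordon growth model: P₀ = D₁/(r − g), with D₁ = 0.60 given directly.
P₀ = 0.6000 / (0.1279 − 0.069) = 0.6000 / 0.0589 = 10.1868

$10.19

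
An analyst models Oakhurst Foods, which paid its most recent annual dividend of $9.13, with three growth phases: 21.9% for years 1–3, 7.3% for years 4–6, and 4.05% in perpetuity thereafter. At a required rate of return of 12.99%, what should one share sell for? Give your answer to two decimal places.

Three-stage DDM. Project D₁…D_6; terminal Gordon value at t=6 with g = 0.0405; discount at r = 0.1299.
D_1 = 11.1295
D_2 = 13.5668
D_3 = 16.5380
D_4 = 17.7452
D_5 = 19.0406
D_6 = 20.4306
TV_6 = 21.2580/(0.1299−0.0405) = 237.7856
P₀ = Σ Dₜ/(1+r)ᵗ + TV_6/(1+r)^6 = 177.2597

$177.26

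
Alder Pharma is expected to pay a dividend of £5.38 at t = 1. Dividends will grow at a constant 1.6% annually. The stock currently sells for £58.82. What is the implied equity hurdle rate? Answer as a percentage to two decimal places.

Rearranging the constant-growth DDM: r = D₁/P₀ + g.
r = 5.3800 / 58.82 + 0.016 = 0.09147 + 0.016 = 0.10747

10.75%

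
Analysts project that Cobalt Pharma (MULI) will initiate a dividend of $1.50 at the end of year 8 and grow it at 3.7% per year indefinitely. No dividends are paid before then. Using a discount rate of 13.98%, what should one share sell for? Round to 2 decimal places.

Deferred-dividend DDM. At t=7 the remaining stream is a growing perpetuity with first payment D_8 = 1.50.
V_7 = D_8/(r−g) = 1.50/(0.1398−0.037) = 14.5914
P₀ = V_7/(1+r)^7 = 14.5914/(1+0.1398)^7 = 5.8385

$5.84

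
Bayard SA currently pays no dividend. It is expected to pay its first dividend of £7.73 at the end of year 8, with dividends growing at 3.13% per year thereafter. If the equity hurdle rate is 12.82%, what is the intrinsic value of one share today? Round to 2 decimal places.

£34.29

Deferred-dividend DDM. At t=7 the remaining stream is a growing perpetuity with first payment D_8 = 7.73.
V_7 = D_8/(r−g) = 7.73/(0.1282−0.0313) = 79.7730
P₀ = V_7/(1+r)^7 = 79.7730/(1+0.1282)^7 = 34.2889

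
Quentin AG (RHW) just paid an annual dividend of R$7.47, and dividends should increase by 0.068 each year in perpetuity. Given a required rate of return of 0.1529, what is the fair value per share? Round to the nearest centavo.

Gordon growth model: P₀ = D₁/(r − g). D₁ = 7.47 × (1 + 0.068) = 7.9780.
P₀ = 7.9780 / (0.1529 − 0.068) = 7.9780 / 0.0849 = 93.9689

R$93.97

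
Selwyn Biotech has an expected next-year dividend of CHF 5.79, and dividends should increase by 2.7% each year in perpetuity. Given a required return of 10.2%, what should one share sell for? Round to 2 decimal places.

CHF 77.20

Gordon growth model: P₀ = D₁/(r − g), with D₁ = 5.79 given directly.
P₀ = 5.7900 / (0.102 − 0.027) = 5.7900 / 0.075 = 77.2000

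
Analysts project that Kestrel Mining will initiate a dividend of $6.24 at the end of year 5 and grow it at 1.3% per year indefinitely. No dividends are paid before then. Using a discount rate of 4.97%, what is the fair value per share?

Deferred-dividend DDM. At t=4 the remaining stream is a growing perpetuity with first payment D_5 = 6.24.
V_4 = D_5/(r−g) = 6.24/(0.0497−0.013) = 170.0272
P₀ = V_4/(1+r)^4 = 170.0272/(1+0.0497)^4 = 140.0418

$140.04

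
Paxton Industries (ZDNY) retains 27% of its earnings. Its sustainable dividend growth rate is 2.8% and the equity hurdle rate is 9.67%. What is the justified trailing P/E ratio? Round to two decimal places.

Payout ratio b = 1 − 0.27 = 0.73.
Justified trailing P/E = b(1+g)/(r−g) = 0.73×(1+0.028)/(0.0967−0.028) = 10.9234

10.92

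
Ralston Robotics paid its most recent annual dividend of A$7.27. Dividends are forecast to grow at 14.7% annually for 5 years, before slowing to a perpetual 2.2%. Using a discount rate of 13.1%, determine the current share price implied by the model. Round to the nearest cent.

A$111.05

Two-stage DDM. Project D₁…D_5 at 0.147, terminal growth 0.022, discount at r = 0.131.
D_1 = 8.3387
D_2 = 9.5645
D_3 = 10.9705
D_4 = 12.5831
D_5 = 14.4328
Terminal value at t=5: TV = D_6/(r−g) = 14.7504/(0.131−0.022) = 135.3243
P₀ = 8.3387/(1+0.131)^1 + 9.5645/(1+0.131)^2 + 10.9705/(1+0.131)^3 + 12.5831/(1+0.131)^4 + 14.4328/(1+0.131)^5 + 135.3243/(1+0.131)^5 = 111.0466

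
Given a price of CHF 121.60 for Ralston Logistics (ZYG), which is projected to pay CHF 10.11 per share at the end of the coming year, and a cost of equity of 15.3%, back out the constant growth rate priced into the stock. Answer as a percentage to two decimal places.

From P₀ = D₁/(r − g), the implied growth is g = r − D₁/P₀.
g = 0.153 − 10.11/121.60 = 0.153 − 0.08314 = 0.06986

6.99%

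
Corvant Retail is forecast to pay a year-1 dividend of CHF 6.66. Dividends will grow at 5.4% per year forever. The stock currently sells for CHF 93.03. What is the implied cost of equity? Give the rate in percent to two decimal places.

Rearranging the constant-growth DDM: r = D₁/P₀ + g.
r = 6.6600 / 93.03 + 0.054 = 0.07159 + 0.054 = 0.12559

12.56%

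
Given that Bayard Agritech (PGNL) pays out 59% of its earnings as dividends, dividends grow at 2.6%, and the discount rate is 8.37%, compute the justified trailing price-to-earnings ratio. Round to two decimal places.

10.49

Justified trailing P/E = b(1+g)/(r−g) = 0.59×(1+0.026)/(0.0837−0.026) = 10.4912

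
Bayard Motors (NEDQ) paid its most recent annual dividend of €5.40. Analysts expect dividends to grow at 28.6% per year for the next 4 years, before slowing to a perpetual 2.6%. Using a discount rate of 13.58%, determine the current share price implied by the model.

€112.68

Two-stage DDM. Project D₁…D_4 at 0.286, terminal growth 0.026, discount at r = 0.1358.
D_1 = 6.9444
D_2 = 8.9305
D_3 = 11.4846
D_4 = 14.7692
Terminal value at t=4: TV = D_5/(r−g) = 15.1532/(0.1358−0.026) = 138.0075
P₀ = 6.9444/(1+0.1358)^1 + 8.9305/(1+0.1358)^2 + 11.4846/(1+0.1358)^3 + 14.7692/(1+0.1358)^4 + 138.0075/(1+0.1358)^4 = 112.6763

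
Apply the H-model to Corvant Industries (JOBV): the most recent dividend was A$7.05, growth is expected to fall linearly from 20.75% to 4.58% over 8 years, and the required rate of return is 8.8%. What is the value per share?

H-model: P₀ = D₀[(1+g_L) + H(g_S−g_L)]/(r−g_L), with H = 8/2 = 4.
P₀ = 7.05 × [(1+0.0458) + 4×(0.2075−0.0458)] / (0.088−0.0458)
   = 7.05 × 1.6926 / 0.0422 = 282.7685

A$282.77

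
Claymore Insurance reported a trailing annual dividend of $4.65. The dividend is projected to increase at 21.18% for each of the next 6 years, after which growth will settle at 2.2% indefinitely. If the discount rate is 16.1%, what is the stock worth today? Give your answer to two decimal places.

Two-stage DDM. Project D₁…D_6 at 0.2118, terminal growth 0.022, discount at r = 0.161.
D_1 = 5.6349
D_2 = 6.8283
D_3 = 8.2746
D_4 = 10.0271
D_5 = 12.1509
D_6 = 14.7244
Terminal value at t=6: TV = D_7/(r−g) = 15.0484/(0.161−0.022) = 108.2617
P₀ = 5.6349/(1+0.161)^1 + 6.8283/(1+0.161)^2 + 8.2746/(1+0.161)^3 + 10.0271/(1+0.161)^4 + 12.1509/(1+0.161)^5 + 14.7244/(1+0.161)^6 + 108.2617/(1+0.161)^6 = 76.7043

$76.70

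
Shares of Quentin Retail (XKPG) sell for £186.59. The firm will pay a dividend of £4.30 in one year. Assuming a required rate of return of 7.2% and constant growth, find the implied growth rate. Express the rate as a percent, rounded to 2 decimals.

4.90%

From P₀ = D₁/(r − g), the implied growth is g = r − D₁/P₀.
g = 0.072 − 4.30/186.59 = 0.072 − 0.02305 = 0.04895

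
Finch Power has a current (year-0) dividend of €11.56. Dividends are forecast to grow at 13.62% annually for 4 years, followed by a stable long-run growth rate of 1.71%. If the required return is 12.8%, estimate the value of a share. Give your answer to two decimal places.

Two-stage DDM. Project D₁…D_4 at 0.1362, terminal growth 0.0171, discount at r = 0.128.
D_1 = 13.1345
D_2 = 14.9234
D_3 = 16.9560
D_4 = 19.2654
Terminal value at t=4: TV = D_5/(r−g) = 19.5948/(0.128−0.0171) = 176.6888
P₀ = 13.1345/(1+0.128)^1 + 14.9234/(1+0.128)^2 + 16.9560/(1+0.128)^3 + 19.2654/(1+0.128)^4 + 176.6888/(1+0.128)^4 = 156.2237

€156.22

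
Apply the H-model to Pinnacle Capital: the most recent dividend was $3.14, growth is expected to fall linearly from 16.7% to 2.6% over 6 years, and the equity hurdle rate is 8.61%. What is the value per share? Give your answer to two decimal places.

$75.70

H-model: P₀ = D₀[(1+g_L) + H(g_S−g_L)]/(r−g_L), with H = 6/2 = 3.
P₀ = 3.14 × [(1+0.026) + 3×(0.167−0.026)] / (0.0861−0.026)
   = 3.14 × 1.4490 / 0.0601 = 75.7048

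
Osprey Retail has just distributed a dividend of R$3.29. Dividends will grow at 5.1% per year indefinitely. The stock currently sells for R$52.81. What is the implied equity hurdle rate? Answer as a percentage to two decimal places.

11.65%

Rearranging the constant-growth DDM: r = D₁/P₀ + g.
D₁ = 3.29 × (1 + 0.051) = 3.4578.
r = 3.4578 / 52.81 + 0.051 = 0.06548 + 0.051 = 0.11648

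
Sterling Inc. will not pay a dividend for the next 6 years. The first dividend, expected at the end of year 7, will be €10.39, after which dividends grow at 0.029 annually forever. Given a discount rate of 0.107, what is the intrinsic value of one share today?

Deferred-dividend DDM. At t=6 the remaining stream is a growing perpetuity with first payment D_7 = 10.39.
V_6 = D_7/(r−g) = 10.39/(0.107−0.029) = 133.2051
P₀ = V_6/(1+r)^6 = 133.2051/(1+0.107)^6 = 72.3828

€72.38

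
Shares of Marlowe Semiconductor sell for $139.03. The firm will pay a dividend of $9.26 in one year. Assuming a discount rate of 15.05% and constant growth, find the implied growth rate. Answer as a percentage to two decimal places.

8.39%

From P₀ = D₁/(r − g), the implied growth is g = r − D₁/P₀.
g = 0.1505 − 9.26/139.03 = 0.1505 − 0.06660 = 0.08390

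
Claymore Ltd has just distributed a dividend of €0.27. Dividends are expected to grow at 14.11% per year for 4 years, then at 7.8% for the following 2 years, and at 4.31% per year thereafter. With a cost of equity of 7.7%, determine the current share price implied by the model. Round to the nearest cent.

Three-stage DDM. Project D₁…D_6; terminal Gordon value at t=6 with g = 0.0431; discount at r = 0.077.
D_1 = 0.3081
D_2 = 0.3516
D_3 = 0.4012
D_4 = 0.4578
D_5 = 0.4935
D_6 = 0.5320
TV_6 = 0.5549/(0.077−0.0431) = 16.3690
P₀ = Σ Dₜ/(1+r)ᵗ + TV_6/(1+r)^6 = 12.4208

€12.42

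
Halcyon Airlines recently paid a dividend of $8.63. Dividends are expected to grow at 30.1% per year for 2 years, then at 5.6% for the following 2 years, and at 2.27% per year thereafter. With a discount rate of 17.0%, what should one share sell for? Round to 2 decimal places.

$98.94

Three-stage DDM. Project D₁…D_4; terminal Gordon value at t=4 with g = 0.0227; discount at r = 0.17.
D_1 = 11.2276
D_2 = 14.6071
D_3 = 15.4251
D_4 = 16.2890
TV_4 = 16.6587/(0.17−0.0227) = 113.0938
P₀ = Σ Dₜ/(1+r)ᵗ + TV_4/(1+r)^4 = 98.9431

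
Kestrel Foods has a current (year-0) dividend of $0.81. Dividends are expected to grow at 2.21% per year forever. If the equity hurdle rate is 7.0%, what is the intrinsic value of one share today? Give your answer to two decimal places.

$17.28

Gordon growth model: P₀ = D₁/(r − g). D₁ = 0.81 × (1 + 0.0221) = 0.8279.
P₀ = 0.8279 / (0.07 − 0.0221) = 0.8279 / 0.0479 = 17.2839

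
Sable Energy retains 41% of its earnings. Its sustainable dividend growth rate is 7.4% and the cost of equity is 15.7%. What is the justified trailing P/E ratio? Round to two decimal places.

Payout ratio b = 1 − 0.41 = 0.59.
Justified trailing P/E = b(1+g)/(r−g) = 0.59×(1+0.074)/(0.157−0.074) = 7.6345

7.63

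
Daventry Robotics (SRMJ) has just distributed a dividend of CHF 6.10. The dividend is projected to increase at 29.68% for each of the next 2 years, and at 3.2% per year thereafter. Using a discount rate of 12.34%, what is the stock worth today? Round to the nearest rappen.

Two-stage DDM. Project D₁…D_2 at 0.2968, terminal growth 0.032, discount at r = 0.1234.
D_1 = 7.9105
D_2 = 10.2583
Terminal value at t=2: TV = D_3/(r−g) = 10.5866/(0.1234−0.032) = 115.8269
P₀ = 7.9105/(1+0.1234)^1 + 10.2583/(1+0.1234)^2 + 115.8269/(1+0.1234)^2 = 106.9484

CHF 106.95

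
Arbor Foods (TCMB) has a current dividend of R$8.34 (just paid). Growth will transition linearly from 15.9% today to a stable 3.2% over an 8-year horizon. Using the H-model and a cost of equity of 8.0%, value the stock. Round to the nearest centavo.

R$267.57

H-model: P₀ = D₀[(1+g_L) + H(g_S−g_L)]/(r−g_L), with H = 8/2 = 4.
P₀ = 8.34 × [(1+0.032) + 4×(0.159−0.032)] / (0.08−0.032)
   = 8.34 × 1.5400 / 0.048 = 267.5750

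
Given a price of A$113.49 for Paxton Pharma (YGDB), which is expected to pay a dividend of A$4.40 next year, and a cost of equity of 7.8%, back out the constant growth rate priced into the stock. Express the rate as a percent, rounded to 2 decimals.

3.92%

From P₀ = D₁/(r − g), the implied growth is g = r − D₁/P₀.
g = 0.078 − 4.40/113.49 = 0.078 − 0.03877 = 0.03923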